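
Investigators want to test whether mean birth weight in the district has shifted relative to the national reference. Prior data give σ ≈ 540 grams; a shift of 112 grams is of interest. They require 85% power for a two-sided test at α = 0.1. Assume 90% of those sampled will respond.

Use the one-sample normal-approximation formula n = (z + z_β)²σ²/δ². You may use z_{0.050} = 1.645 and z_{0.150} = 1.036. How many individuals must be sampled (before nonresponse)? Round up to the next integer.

n = (z_{α/2} + z_β)² · σ² / δ²
  = (1.645 + 1.036)² · 540² / 112²
  = 7.1878 · 291600 / 12544
  = 167.09
Adjust for 90% response: 167.09 / 0.90 = 185.65.
Round up → n = 186.

n = 186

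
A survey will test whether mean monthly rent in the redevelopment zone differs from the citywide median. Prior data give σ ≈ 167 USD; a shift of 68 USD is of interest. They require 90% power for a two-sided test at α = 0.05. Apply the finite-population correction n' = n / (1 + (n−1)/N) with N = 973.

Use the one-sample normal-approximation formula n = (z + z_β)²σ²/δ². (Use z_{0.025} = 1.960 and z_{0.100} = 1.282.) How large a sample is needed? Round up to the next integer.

n = 60

n = (z_{α/2} + z_β)² · σ² / δ²
  = (1.960 + 1.282)² · 167² / 68²
  = 10.5106 · 27889 / 4624
  = 63.39
Finite-population correction (N = 973): 63.39 / (1 + (63.39 − 1)/973) = 59.57.
Round up → n = 60.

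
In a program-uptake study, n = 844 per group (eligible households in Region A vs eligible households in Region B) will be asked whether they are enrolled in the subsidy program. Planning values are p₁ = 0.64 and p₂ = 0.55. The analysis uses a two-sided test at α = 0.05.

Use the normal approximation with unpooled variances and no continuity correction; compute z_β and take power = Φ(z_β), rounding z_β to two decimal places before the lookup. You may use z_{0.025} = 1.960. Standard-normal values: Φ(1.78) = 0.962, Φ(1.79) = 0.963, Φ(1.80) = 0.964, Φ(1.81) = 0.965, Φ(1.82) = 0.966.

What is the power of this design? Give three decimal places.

z_β = |p₁−p₂|·√(n/[p₁q₁+p₂q₂]) − z_{α/2}
    = 0.09 · √(844/0.4779) − 1.960
    = 0.09 · 42.0245 − 1.960
    = 3.7822 − 1.960 = 1.8222 → 1.82
Power = Φ(1.82) = 0.966.

Power ≈ 0.966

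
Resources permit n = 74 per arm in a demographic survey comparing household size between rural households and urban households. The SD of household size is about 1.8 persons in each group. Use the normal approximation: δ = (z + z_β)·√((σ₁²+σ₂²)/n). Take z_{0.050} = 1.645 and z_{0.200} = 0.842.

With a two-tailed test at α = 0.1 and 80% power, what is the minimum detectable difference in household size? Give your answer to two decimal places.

Minimum detectable difference ≈ 0.74 persons

δ = (z_{α/2} + z_β) · √((σ₁²+σ₂²)/n)
  = (1.645 + 0.842) · √(6.48/74)
  = 2.487 · √0.08757
  = 2.487 · 0.2959
  = 0.7359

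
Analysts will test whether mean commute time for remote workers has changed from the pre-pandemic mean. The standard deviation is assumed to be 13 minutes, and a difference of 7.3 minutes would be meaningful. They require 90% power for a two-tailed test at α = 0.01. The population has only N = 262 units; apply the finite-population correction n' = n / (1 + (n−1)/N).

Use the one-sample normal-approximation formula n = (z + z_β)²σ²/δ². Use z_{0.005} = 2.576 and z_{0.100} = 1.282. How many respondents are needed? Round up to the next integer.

n = 41

n = (z_{α/2} + z_β)² · σ² / δ²
  = (2.576 + 1.282)² · 13² / 7.3²
  = 14.8842 · 169 / 53.29
  = 47.20
Finite-population correction (N = 262): 47.20 / (1 + (47.20 − 1)/262) = 40.13.
Round up → n = 41.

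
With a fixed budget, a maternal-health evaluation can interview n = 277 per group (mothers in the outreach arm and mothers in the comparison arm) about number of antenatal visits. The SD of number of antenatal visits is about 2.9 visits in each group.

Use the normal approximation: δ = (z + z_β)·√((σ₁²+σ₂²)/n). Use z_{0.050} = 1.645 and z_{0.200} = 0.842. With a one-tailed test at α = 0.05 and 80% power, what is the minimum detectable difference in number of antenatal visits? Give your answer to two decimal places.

δ = (z_α + z_β) · √((σ₁²+σ₂²)/n)
  = (1.645 + 0.842) · √(16.82/277)
  = 2.487 · √0.06072
  = 2.487 · 0.2464
  = 0.6128

Minimum detectable difference ≈ 0.61 visits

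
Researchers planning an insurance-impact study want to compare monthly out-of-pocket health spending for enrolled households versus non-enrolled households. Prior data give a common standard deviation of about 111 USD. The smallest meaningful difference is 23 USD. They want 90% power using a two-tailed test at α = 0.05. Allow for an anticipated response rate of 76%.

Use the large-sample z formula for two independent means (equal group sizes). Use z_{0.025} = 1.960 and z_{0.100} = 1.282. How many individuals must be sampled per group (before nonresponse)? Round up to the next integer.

n = 645 per group

n = (z_{α/2} + z_β)² · (σ₁² + σ₂²) / δ²
  = (1.960 + 1.282)² · (2·111² = 24642) / 23²
  = 10.5106 · 24642 / 529
  = 489.61
Adjust for 76% response: 489.61 / 0.76 = 644.22.
Round up → n = 645 per group.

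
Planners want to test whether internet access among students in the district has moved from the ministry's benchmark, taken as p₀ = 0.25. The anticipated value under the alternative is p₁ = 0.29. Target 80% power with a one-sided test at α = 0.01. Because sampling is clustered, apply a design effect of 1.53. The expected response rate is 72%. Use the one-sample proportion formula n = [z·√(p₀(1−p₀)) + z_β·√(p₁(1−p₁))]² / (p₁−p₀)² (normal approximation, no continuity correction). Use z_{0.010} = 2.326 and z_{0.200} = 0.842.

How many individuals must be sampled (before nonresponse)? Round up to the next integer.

n = 2564

n = [z_α·√(p₀q₀) + z_β·√(p₁q₁)]² / (p₁ − p₀)²
  = [2.326·√(0.25·0.75) + 0.842·√(0.29·0.71)]² / (0.04)²
  = [2.326·0.4330 + 0.842·0.4538]² / 0.0016
  = [1.3893]² / 0.0016
  = 1206.27
Design effect: 1.53 × 1206.27 = 1845.59.
Adjust for 72% response: 1845.59 / 0.72 = 2563.32.
Round up → n = 2564.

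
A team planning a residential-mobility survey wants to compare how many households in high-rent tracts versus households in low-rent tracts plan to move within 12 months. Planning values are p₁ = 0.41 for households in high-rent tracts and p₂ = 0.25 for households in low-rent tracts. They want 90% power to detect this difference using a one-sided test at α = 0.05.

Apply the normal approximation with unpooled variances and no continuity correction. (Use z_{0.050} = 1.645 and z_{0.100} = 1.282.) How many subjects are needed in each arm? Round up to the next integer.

n = 144 per group

n = (z_α + z_β)² · [p₁(1−p₁) + p₂(1−p₂)] / (p₁ − p₂)²
  = (1.645 + 1.282)² · (0.41·0.59 + 0.25·0.75) / (0.16)²
  = (2.927)² · (0.2419 + 0.1875) / 0.0256
  = 8.5673 · 0.4294 / 0.0256
  = 143.70
Round up → n = 144 per group.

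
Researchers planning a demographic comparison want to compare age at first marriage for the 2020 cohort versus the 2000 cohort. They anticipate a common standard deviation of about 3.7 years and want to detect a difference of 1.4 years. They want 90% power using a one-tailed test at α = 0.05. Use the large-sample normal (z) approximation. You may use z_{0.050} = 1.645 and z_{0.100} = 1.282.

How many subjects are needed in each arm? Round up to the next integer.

n = 120 per group

n = (z_α + z_β)² · (σ₁² + σ₂²) / δ²
  = (1.645 + 1.282)² · (2·3.7² = 27.38) / 1.4²
  = 8.5673 · 27.38 / 1.96
  = 119.68
Round up → n = 120 per group.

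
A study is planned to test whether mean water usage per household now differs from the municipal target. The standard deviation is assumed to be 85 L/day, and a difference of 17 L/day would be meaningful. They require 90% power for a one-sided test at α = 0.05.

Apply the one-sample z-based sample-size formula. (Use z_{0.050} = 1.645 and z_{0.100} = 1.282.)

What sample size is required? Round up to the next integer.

n = 215

n = (z_α + z_β)² · σ² / δ²
  = (1.645 + 1.282)² · 85² / 17²
  = 8.5673 · 7225 / 289
  = 214.18
Round up → n = 215.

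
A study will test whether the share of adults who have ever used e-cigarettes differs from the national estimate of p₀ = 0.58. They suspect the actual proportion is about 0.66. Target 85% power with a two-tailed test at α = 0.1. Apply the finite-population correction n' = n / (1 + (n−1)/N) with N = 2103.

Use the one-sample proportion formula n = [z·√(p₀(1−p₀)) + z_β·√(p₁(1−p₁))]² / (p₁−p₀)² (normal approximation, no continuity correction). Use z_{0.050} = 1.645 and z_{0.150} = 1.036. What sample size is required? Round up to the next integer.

n = 236

n = [z_{α/2}·√(p₀q₀) + z_β·√(p₁q₁)]² / (p₁ − p₀)²
  = [1.645·√(0.58·0.42) + 1.036·√(0.66·0.34)]² / (0.08)²
  = [1.645·0.4936 + 1.036·0.4737]² / 0.0064
  = [1.3027]² / 0.0064
  = 265.15
Finite-population correction (N = 2103): 265.15 / (1 + (265.15 − 1)/2103) = 235.56.
Round up → n = 236.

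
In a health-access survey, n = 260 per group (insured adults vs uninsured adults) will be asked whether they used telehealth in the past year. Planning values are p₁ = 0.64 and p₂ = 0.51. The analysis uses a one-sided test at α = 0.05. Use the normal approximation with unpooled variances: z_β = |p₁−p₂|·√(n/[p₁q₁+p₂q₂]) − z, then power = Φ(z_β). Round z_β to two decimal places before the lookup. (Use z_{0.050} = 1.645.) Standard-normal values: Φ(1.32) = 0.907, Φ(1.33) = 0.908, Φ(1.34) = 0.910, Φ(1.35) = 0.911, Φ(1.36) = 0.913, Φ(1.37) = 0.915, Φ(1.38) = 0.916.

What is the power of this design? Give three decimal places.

Power ≈ 0.916

z_β = |p₁−p₂|·√(n/[p₁q₁+p₂q₂]) − z_α
    = 0.13 · √(260/0.4803) − 1.645
    = 0.13 · 23.2665 − 1.645
    = 3.0246 − 1.645 = 1.3796 → 1.38
Power = Φ(1.38) = 0.916.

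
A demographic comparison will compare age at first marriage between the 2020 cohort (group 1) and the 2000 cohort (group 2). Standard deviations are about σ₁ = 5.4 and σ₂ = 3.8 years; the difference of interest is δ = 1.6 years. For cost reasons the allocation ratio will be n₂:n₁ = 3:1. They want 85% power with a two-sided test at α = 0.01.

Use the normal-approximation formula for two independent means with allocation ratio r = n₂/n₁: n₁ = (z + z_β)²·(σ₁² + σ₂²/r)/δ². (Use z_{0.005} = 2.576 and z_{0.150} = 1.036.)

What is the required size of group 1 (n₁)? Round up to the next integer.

n₁ = 174

n₁ = (z_{α/2} + z_β)² · (σ₁² + σ₂²/r) / δ²
   = (2.576 + 1.036)² · (5.4² + 3.8²/3) / 1.6²
   = 13.0465 · (29.16 + 4.8133) / 2.56
   = 13.0465 · 33.9733 / 2.56
   = 173.14
Round up → n₁ = 174; n₂ = r·n₁ = 3 × 174 = 522.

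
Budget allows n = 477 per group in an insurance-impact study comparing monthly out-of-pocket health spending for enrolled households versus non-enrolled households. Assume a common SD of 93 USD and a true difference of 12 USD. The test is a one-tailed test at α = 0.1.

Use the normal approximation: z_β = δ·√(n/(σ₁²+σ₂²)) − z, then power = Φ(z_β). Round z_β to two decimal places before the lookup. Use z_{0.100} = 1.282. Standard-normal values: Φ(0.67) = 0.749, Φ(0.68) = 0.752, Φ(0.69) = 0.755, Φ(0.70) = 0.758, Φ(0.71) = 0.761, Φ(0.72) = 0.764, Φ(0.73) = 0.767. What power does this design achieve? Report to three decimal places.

z_β = δ·√(n/(σ₁²+σ₂²)) − z_α
    = 12 · √(477/17298) − 1.282
    = 12 · 0.16606 − 1.282
    = 1.9927 − 1.282 = 0.7107 → 0.71
Power = Φ(0.71) = 0.761.

Power ≈ 0.761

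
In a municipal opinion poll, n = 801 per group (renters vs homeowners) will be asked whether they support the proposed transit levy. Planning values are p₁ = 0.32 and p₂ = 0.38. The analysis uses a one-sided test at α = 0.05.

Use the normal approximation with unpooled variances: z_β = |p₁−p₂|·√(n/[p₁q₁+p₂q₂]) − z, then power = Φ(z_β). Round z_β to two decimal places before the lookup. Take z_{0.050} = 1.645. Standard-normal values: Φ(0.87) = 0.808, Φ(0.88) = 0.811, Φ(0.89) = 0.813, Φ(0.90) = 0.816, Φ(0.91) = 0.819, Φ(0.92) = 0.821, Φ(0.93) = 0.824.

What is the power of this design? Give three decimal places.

z_β = |p₁−p₂|·√(n/[p₁q₁+p₂q₂]) − z_α
    = 0.06 · √(801/0.4532) − 1.645
    = 0.06 · 42.0408 − 1.645
    = 2.5224 − 1.645 = 0.8774 → 0.88
Power = Φ(0.88) = 0.811.

Power ≈ 0.811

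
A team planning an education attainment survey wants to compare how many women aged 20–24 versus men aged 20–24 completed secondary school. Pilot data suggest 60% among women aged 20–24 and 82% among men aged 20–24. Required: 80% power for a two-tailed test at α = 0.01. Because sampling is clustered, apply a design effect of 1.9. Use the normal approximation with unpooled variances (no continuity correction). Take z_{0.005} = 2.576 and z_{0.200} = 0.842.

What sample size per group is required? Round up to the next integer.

n = (z_{α/2} + z_β)² · [p₁(1−p₁) + p₂(1−p₂)] / (p₁ − p₂)²
  = (2.576 + 0.842)² · (0.60·0.40 + 0.82·0.18) / (-0.22)²
  = (3.418)² · (0.2400 + 0.1476) / 0.0484
  = 11.6827 · 0.3876 / 0.0484
  = 93.56
Design effect: 1.9 × 93.56 = 177.76.
Round up → n = 178 per group.

n = 178 per group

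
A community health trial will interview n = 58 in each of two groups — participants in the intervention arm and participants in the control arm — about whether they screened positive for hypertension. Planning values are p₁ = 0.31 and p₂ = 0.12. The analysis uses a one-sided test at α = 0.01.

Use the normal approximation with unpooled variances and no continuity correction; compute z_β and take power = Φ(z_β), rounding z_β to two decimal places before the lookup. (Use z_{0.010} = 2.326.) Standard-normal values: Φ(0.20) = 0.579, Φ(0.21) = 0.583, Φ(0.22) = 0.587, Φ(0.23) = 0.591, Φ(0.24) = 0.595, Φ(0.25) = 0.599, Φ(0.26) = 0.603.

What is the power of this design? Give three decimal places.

z_β = |p₁−p₂|·√(n/[p₁q₁+p₂q₂]) − z_α
    = 0.19 · √(58/0.3195) − 2.326
    = 0.19 · 13.4734 − 2.326
    = 2.5600 − 2.326 = 0.2340 → 0.23
Power = Φ(0.23) = 0.591.

Power ≈ 0.591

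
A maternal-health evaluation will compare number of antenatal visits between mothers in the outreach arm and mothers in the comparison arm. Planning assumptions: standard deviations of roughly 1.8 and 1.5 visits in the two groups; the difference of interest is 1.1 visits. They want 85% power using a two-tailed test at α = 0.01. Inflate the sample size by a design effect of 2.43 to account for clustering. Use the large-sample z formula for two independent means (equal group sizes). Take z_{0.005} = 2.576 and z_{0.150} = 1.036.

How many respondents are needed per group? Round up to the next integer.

n = (z_{α/2} + z_β)² · (σ₁² + σ₂²) / δ²
  = (2.576 + 1.036)² · (1.8² + 1.5² = 5.49) / 1.1²
  = 13.0465 · 5.49 / 1.21
  = 59.19
Design effect: 2.43 × 59.19 = 143.84.
Round up → n = 144 per group.

n = 144 per group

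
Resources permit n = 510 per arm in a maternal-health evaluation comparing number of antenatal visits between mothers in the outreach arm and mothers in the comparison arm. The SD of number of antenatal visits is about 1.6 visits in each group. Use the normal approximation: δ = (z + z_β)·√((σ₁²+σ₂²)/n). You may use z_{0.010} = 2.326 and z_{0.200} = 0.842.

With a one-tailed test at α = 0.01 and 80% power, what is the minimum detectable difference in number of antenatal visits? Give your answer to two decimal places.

δ = (z_α + z_β) · √((σ₁²+σ₂²)/n)
  = (2.326 + 0.842) · √(5.12/510)
  = 3.168 · √0.01004
  = 3.168 · 0.1002
  = 0.3174

Minimum detectable difference ≈ 0.32 visits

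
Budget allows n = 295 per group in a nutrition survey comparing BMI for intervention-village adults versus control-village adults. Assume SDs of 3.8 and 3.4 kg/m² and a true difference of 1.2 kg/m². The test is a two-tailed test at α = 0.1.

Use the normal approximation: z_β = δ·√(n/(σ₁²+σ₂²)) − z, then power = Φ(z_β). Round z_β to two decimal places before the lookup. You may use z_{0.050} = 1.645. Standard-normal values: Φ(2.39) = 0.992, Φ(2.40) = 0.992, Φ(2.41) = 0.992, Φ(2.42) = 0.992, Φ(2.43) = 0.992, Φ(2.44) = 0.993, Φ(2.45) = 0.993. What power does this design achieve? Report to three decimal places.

z_β = δ·√(n/(σ₁²+σ₂²)) − z_{α/2}
    = 1.2 · √(295/26) − 1.645
    = 1.2 · 3.36841 − 1.645
    = 4.0421 − 1.645 = 2.3971 → 2.40
Power = Φ(2.40) = 0.992.

Power ≈ 0.992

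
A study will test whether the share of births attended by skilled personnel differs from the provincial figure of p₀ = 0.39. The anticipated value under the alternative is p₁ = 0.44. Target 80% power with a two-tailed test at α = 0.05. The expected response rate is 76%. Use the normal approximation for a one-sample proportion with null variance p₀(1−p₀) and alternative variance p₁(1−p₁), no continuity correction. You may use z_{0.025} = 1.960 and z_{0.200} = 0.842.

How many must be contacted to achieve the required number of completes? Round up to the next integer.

n = 994

n = [z_{α/2}·√(p₀q₀) + z_β·√(p₁q₁)]² / (p₁ − p₀)²
  = [1.960·√(0.39·0.61) + 0.842·√(0.44·0.56)]² / (0.05)²
  = [1.960·0.4877 + 0.842·0.4964]² / 0.0025
  = [1.3739]² / 0.0025
  = 755.09
Adjust for 76% response: 755.09 / 0.76 = 993.54.
Round up → n = 994.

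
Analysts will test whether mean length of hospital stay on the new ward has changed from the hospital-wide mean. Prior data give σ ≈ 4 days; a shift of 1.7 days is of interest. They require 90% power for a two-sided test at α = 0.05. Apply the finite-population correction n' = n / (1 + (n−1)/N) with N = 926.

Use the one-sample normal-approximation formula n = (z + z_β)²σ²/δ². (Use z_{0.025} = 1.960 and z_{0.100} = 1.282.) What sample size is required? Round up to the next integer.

n = (z_{α/2} + z_β)² · σ² / δ²
  = (1.960 + 1.282)² · 4² / 1.7²
  = 10.5106 · 16 / 2.89
  = 58.19
Finite-population correction (N = 926): 58.19 / (1 + (58.19 − 1)/926) = 54.81.
Round up → n = 55.

n = 55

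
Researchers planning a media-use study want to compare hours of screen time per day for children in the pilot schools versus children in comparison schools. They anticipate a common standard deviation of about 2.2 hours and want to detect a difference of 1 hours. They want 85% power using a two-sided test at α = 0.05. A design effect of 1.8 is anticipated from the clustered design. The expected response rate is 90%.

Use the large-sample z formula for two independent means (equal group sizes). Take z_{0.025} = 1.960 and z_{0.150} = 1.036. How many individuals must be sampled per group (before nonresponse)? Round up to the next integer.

n = (z_{α/2} + z_β)² · (σ₁² + σ₂²) / δ²
  = (1.960 + 1.036)² · (2·2.2² = 9.68) / 1²
  = 8.9760 · 9.68 / 1
  = 86.89
Design effect: 1.8 × 86.89 = 156.40.
Adjust for 90% response: 156.40 / 0.90 = 173.78.
Round up → n = 174 per group.

n = 174 per group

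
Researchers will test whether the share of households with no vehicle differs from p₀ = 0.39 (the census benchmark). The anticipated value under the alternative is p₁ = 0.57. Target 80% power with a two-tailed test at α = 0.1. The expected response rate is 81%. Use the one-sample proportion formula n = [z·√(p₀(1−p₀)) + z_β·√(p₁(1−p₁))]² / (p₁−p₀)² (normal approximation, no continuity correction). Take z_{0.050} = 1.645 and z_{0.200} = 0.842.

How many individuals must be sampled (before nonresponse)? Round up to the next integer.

n = [z_{α/2}·√(p₀q₀) + z_β·√(p₁q₁)]² / (p₁ − p₀)²
  = [1.645·√(0.39·0.61) + 0.842·√(0.57·0.43)]² / (0.18)²
  = [1.645·0.4877 + 0.842·0.4951]² / 0.0324
  = [1.2192]² / 0.0324
  = 45.88
Adjust for 81% response: 45.88 / 0.81 = 56.64.
Round up → n = 57.

n = 57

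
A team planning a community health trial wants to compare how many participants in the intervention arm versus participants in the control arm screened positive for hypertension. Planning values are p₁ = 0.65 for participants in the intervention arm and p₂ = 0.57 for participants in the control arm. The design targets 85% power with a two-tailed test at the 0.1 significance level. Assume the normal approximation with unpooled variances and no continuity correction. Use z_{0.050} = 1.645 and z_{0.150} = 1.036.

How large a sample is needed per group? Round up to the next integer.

n = 531 per group

n = (z_{α/2} + z_β)² · [p₁(1−p₁) + p₂(1−p₂)] / (p₁ − p₂)²
  = (1.645 + 1.036)² · (0.65·0.35 + 0.57·0.43) / (0.08)²
  = (2.681)² · (0.2275 + 0.2451) / 0.0064
  = 7.1878 · 0.4726 / 0.0064
  = 530.77
Round up → n = 531 per group.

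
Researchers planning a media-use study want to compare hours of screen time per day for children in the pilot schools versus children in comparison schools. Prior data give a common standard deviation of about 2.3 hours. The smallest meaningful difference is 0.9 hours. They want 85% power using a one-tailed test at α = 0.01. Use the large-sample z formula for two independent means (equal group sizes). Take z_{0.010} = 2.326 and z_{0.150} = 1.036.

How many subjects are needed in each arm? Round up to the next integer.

n = (z_α + z_β)² · (σ₁² + σ₂²) / δ²
  = (2.326 + 1.036)² · (2·2.3² = 10.58) / 0.9²
  = 11.3030 · 10.58 / 0.81
  = 147.64
Round up → n = 148 per group.

n = 148 per group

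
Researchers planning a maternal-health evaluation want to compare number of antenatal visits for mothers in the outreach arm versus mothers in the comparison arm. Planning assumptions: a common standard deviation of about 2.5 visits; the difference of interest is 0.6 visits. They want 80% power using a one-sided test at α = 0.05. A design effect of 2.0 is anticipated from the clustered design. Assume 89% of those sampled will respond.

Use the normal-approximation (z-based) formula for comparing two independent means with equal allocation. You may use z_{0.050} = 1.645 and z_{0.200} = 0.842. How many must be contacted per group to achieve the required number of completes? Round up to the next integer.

n = 483 per group

n = (z_α + z_β)² · (σ₁² + σ₂²) / δ²
  = (1.645 + 0.842)² · (2·2.5² = 12.5) / 0.6²
  = 6.1852 · 12.5 / 0.36
  = 214.76
Design effect: 2.0 × 214.76 = 429.53.
Adjust for 89% response: 429.53 / 0.89 = 482.61.
Round up → n = 483 per group.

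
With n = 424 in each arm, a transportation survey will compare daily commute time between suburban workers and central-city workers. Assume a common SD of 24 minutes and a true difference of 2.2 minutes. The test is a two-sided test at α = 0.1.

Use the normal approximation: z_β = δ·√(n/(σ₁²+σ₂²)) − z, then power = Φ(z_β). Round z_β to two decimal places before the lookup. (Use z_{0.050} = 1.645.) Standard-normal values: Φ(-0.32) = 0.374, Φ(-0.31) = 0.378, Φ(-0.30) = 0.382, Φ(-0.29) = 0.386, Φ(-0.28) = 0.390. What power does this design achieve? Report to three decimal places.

Power ≈ 0.378

z_β = δ·√(n/(σ₁²+σ₂²)) − z_{α/2}
    = 2.2 · √(424/1152) − 1.645
    = 2.2 · 0.60668 − 1.645
    = 1.3347 − 1.645 = -0.3103 → -0.31
Power = Φ(-0.31) = 0.378.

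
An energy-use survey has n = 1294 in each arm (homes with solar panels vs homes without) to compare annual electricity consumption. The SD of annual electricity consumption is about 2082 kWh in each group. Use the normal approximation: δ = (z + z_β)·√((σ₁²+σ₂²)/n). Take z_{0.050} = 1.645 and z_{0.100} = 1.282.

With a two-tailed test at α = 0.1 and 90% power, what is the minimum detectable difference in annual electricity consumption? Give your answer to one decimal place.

δ = (z_{α/2} + z_β) · √((σ₁²+σ₂²)/n)
  = (1.645 + 1.282) · √(8669448/1294)
  = 2.927 · √6699.7
  = 2.927 · 81.8519
  = 239.5804

Minimum detectable difference ≈ 239.6 kWh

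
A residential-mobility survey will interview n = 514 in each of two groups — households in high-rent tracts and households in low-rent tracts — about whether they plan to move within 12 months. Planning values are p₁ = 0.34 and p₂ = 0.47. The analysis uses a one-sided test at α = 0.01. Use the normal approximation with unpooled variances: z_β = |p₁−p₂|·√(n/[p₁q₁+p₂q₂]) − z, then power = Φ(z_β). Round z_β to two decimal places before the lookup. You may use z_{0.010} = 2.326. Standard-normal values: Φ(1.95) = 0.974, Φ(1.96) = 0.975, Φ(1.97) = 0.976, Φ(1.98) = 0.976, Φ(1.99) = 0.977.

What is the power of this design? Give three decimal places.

Power ≈ 0.975

z_β = |p₁−p₂|·√(n/[p₁q₁+p₂q₂]) − z_α
    = 0.13 · √(514/0.4735) − 2.326
    = 0.13 · 32.9474 − 2.326
    = 4.2832 − 2.326 = 1.9572 → 1.96
Power = Φ(1.96) = 0.975.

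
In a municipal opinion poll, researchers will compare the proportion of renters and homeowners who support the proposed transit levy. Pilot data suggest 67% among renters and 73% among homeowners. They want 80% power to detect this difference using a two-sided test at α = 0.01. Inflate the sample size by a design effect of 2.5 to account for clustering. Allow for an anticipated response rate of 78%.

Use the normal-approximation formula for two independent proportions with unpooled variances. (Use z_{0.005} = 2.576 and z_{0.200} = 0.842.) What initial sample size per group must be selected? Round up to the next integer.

n = 4350 per group

n = (z_{α/2} + z_β)² · [p₁(1−p₁) + p₂(1−p₂)] / (p₁ − p₂)²
  = (2.576 + 0.842)² · (0.67·0.33 + 0.73·0.27) / (-0.06)²
  = (3.418)² · (0.2211 + 0.1971) / 0.0036
  = 11.6827 · 0.4182 / 0.0036
  = 1357.14
Design effect: 2.5 × 1357.14 = 3392.86.
Adjust for 78% response: 3392.86 / 0.78 = 4349.82.
Round up → n = 4350 per group.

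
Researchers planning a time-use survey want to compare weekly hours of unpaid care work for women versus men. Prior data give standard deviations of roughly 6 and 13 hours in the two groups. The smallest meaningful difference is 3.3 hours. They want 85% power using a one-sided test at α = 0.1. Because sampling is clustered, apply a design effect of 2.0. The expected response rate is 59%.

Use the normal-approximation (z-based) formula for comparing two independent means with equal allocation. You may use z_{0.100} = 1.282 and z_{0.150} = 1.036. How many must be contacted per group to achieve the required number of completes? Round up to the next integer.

n = 343 per group

n = (z_α + z_β)² · (σ₁² + σ₂²) / δ²
  = (1.282 + 1.036)² · (6² + 13² = 205) / 3.3²
  = 5.3731 · 205 / 10.89
  = 101.15
Design effect: 2.0 × 101.15 = 202.29.
Adjust for 59% response: 202.29 / 0.59 = 342.87.
Round up → n = 343 per group.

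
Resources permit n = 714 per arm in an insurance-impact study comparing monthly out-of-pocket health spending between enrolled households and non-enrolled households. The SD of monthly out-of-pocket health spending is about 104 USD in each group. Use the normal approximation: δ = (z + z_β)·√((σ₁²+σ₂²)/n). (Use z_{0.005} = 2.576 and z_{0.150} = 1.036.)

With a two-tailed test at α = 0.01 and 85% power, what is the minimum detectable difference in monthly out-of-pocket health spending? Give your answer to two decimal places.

δ = (z_{α/2} + z_β) · √((σ₁²+σ₂²)/n)
  = (2.576 + 1.036) · √(21632/714)
  = 3.612 · √30.2969
  = 3.612 · 5.5043
  = 19.8814

Minimum detectable difference ≈ 19.88 USD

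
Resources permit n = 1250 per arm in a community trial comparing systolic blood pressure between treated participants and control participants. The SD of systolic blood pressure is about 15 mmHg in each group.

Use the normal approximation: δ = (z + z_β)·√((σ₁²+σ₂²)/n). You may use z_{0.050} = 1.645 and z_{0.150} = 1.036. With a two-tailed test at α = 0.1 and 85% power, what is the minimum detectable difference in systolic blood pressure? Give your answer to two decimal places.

Minimum detectable difference ≈ 1.61 mmHg

δ = (z_{α/2} + z_β) · √((σ₁²+σ₂²)/n)
  = (1.645 + 1.036) · √(450/1250)
  = 2.681 · √0.36
  = 2.681 · 0.6000
  = 1.6086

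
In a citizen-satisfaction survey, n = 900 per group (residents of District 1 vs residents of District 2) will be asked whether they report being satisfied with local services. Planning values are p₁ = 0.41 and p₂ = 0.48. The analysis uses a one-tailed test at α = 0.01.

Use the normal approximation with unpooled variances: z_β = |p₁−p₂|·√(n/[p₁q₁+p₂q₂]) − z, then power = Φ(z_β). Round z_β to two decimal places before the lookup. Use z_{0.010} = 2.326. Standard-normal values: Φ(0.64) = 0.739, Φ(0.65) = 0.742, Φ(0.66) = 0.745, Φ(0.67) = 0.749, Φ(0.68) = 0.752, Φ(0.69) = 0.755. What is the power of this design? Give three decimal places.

Power ≈ 0.749

z_β = |p₁−p₂|·√(n/[p₁q₁+p₂q₂]) − z_α
    = 0.07 · √(900/0.4915) − 2.326
    = 0.07 · 42.7917 − 2.326
    = 2.9954 − 2.326 = 0.6694 → 0.67
Power = Φ(0.67) = 0.749.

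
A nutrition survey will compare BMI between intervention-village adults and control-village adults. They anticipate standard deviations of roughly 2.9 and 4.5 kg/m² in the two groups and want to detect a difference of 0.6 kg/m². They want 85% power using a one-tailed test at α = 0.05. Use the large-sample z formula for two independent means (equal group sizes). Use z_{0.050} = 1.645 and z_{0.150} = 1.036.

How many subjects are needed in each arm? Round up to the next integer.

n = (z_α + z_β)² · (σ₁² + σ₂²) / δ²
  = (1.645 + 1.036)² · (2.9² + 4.5² = 28.66) / 0.6²
  = 7.1878 · 28.66 / 0.36
  = 572.23
Round up → n = 573 per group.

n = 573 per group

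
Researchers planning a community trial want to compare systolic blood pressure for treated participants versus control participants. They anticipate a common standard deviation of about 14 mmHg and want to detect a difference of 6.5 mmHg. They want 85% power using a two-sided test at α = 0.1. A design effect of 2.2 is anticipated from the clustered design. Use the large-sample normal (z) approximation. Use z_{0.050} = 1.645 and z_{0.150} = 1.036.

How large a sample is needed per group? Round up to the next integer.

n = 147 per group

n = (z_{α/2} + z_β)² · (σ₁² + σ₂²) / δ²
  = (1.645 + 1.036)² · (2·14² = 392) / 6.5²
  = 7.1878 · 392 / 42.25
  = 66.69
Design effect: 2.2 × 66.69 = 146.72.
Round up → n = 147 per group.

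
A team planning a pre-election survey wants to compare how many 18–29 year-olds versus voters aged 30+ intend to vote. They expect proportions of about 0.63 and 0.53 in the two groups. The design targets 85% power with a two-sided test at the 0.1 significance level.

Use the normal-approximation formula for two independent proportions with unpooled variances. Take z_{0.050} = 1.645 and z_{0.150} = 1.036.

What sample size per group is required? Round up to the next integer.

n = (z_{α/2} + z_β)² · [p₁(1−p₁) + p₂(1−p₂)] / (p₁ − p₂)²
  = (1.645 + 1.036)² · (0.63·0.37 + 0.53·0.47) / (0.10)²
  = (2.681)² · (0.2331 + 0.2491) / 0.0100
  = 7.1878 · 0.4822 / 0.0100
  = 346.59
Round up → n = 347 per group.

n = 347 per group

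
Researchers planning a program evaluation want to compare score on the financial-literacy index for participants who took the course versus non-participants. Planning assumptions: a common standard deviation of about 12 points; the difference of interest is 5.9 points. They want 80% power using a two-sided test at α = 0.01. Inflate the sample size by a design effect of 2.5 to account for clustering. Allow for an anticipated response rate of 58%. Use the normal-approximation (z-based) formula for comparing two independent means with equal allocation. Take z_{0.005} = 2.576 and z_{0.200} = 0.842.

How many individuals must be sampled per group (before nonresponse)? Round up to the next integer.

n = (z_{α/2} + z_β)² · (σ₁² + σ₂²) / δ²
  = (2.576 + 0.842)² · (2·12² = 288) / 5.9²
  = 11.6827 · 288 / 34.81
  = 96.66
Design effect: 2.5 × 96.66 = 241.64.
Adjust for 58% response: 241.64 / 0.58 = 416.62.
Round up → n = 417 per group.

n = 417 per group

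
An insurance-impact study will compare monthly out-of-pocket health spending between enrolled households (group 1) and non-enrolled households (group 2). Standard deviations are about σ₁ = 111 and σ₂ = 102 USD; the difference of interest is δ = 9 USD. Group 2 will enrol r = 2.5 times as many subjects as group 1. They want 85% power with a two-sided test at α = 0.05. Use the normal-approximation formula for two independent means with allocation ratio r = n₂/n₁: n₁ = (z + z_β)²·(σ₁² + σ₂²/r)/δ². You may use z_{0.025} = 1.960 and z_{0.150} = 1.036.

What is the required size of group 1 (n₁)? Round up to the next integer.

n₁ = 1827

n₁ = (z_{α/2} + z_β)² · (σ₁² + σ₂²/r) / δ²
   = (1.960 + 1.036)² · (111² + 102²/2.5) / 9²
   = 8.9760 · (12321 + 4161.6) / 81
   = 8.9760 · 16482.6 / 81
   = 1826.52
Round up → n₁ = 1827; n₂ = r·n₁ = 2.5 × 1827 = 4568.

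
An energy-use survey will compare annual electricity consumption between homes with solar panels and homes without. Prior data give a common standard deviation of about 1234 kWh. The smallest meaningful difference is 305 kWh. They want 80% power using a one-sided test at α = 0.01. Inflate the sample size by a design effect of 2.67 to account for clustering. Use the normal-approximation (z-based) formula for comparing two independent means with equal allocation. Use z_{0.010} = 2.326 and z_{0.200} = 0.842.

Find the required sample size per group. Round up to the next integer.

n = 878 per group

n = (z_α + z_β)² · (σ₁² + σ₂²) / δ²
  = (2.326 + 0.842)² · (2·1234² = 3045512) / 305²
  = 10.0362 · 3045512 / 93025
  = 328.57
Design effect: 2.67 × 328.57 = 877.29.
Round up → n = 878 per group.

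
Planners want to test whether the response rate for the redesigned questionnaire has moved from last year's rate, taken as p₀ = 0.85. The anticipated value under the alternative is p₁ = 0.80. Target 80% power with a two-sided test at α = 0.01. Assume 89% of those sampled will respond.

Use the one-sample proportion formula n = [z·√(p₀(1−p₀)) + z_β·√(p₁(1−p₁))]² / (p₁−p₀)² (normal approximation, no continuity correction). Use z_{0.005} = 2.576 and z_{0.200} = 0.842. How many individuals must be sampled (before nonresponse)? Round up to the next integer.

n = 710

n = [z_{α/2}·√(p₀q₀) + z_β·√(p₁q₁)]² / (p₁ − p₀)²
  = [2.576·√(0.85·0.15) + 0.842·√(0.80·0.20)]² / (-0.05)²
  = [2.576·0.3571 + 0.842·0.4000]² / 0.0025
  = [1.2566]² / 0.0025
  = 631.63
Adjust for 89% response: 631.63 / 0.89 = 709.70.
Round up → n = 710.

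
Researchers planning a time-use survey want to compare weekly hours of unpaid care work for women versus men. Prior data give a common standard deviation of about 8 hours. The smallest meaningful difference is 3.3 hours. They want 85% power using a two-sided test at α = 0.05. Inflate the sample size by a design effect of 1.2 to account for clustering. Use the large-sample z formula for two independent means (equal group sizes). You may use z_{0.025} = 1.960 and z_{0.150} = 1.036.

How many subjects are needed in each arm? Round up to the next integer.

n = (z_{α/2} + z_β)² · (σ₁² + σ₂²) / δ²
  = (1.960 + 1.036)² · (2·8² = 128) / 3.3²
  = 8.9760 · 128 / 10.89
  = 105.50
Design effect: 1.2 × 105.50 = 126.60.
Round up → n = 127 per group.

n = 127 per group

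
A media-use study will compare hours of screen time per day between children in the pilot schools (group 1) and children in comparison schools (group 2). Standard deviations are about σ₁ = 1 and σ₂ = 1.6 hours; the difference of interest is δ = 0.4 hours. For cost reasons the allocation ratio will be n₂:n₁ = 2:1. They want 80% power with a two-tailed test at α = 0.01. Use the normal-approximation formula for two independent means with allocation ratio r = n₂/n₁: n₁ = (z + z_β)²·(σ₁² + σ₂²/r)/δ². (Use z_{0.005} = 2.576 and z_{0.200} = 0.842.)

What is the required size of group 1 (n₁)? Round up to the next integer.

n₁ = (z_{α/2} + z_β)² · (σ₁² + σ₂²/r) / δ²
   = (2.576 + 0.842)² · (1² + 1.6²/2) / 0.4²
   = 11.6827 · (1 + 1.28) / 0.16
   = 11.6827 · 2.28 / 0.16
   = 166.48
Round up → n₁ = 167; n₂ = r·n₁ = 2 × 167 = 334.

n₁ = 167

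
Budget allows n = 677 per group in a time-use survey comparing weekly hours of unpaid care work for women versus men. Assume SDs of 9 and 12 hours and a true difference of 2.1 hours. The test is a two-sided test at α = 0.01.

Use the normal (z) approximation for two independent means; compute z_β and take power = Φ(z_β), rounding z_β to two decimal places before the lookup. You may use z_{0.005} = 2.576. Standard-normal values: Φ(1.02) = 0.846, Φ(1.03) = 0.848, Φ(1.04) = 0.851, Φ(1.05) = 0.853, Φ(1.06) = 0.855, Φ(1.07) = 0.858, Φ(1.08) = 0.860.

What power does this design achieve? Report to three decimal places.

z_β = δ·√(n/(σ₁²+σ₂²)) − z_{α/2}
    = 2.1 · √(677/225) − 2.576
    = 2.1 · 1.73461 − 2.576
    = 3.6427 − 2.576 = 1.0667 → 1.07
Power = Φ(1.07) = 0.858.

Power ≈ 0.858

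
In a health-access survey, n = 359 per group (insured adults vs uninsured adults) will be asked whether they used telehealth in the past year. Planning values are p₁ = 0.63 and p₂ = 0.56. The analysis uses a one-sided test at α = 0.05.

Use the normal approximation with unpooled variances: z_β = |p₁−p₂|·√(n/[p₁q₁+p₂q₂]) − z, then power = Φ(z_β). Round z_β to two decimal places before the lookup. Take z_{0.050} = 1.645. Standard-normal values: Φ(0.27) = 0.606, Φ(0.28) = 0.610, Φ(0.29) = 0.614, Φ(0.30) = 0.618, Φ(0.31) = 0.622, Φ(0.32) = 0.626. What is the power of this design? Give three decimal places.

Power ≈ 0.606

z_β = |p₁−p₂|·√(n/[p₁q₁+p₂q₂]) − z_α
    = 0.07 · √(359/0.4795) − 1.645
    = 0.07 · 27.3623 − 1.645
    = 1.9154 − 1.645 = 0.2704 → 0.27
Power = Φ(0.27) = 0.606.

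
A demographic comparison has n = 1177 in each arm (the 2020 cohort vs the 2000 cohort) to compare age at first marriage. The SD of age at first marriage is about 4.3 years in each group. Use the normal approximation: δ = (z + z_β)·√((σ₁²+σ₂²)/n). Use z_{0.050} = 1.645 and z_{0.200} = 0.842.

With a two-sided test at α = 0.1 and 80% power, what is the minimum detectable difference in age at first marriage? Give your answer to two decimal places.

δ = (z_{α/2} + z_β) · √((σ₁²+σ₂²)/n)
  = (1.645 + 0.842) · √(36.98/1177)
  = 2.487 · √0.03142
  = 2.487 · 0.1773
  = 0.4408

Minimum detectable difference ≈ 0.44 years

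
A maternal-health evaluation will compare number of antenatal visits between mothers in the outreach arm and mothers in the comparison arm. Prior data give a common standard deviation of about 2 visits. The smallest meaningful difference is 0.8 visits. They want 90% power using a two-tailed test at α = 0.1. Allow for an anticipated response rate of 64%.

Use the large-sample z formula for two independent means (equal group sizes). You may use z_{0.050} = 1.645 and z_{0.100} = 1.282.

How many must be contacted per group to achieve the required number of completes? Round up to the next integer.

n = (z_{α/2} + z_β)² · (σ₁² + σ₂²) / δ²
  = (1.645 + 1.282)² · (2·2² = 8) / 0.8²
  = 8.5673 · 8 / 0.64
  = 107.09
Adjust for 64% response: 107.09 / 0.64 = 167.33.
Round up → n = 168 per group.

n = 168 per group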